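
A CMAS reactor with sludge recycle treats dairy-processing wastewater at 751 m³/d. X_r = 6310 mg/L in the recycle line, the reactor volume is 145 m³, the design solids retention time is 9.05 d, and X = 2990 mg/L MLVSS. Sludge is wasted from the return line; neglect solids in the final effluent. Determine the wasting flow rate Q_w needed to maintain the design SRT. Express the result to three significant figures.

Wasting from the return line (neglecting effluent solids): Q_w = V·X / (θ_c·X_r) = 145.0 × 2990 / (9.05 × 6310) = 7.592 m³/d.

Q_w ≈ 7.59 m³/d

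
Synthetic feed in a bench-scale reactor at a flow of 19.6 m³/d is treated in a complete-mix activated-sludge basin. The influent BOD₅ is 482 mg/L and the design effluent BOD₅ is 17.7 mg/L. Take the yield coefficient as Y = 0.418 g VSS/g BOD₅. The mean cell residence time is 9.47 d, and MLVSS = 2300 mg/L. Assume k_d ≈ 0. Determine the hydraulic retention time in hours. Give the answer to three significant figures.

τ ≈ 19.2 h

With k_d = 0 the design equation reduces to V = Y Q (S₀−S) θ_c / X = 0.418 × 19.6 × (482 − 17.7) × 9.47 / 2300 = 15.66 m³.
Hydraulic retention time τ = V/Q = 15.66 / 19.6 = 0.7991 d = 19.18 h.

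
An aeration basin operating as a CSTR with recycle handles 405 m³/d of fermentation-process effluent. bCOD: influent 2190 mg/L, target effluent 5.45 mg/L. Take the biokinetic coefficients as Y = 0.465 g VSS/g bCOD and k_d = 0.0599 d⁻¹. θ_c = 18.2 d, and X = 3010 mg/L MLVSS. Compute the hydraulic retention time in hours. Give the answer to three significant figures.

Steady-state biomass mass balance: V·X·(1 + k_d·θ_c) = Y·Q·(S₀ − S)·θ_c, so V = 0.465 × 405 × (2190 − 5.45) × 18.2 / [3010 × (1 + 0.0599 × 18.2)] = 7.49×10^6 / 6291 = 1190 m³.
τ = V/Q = 1190/405 = 2.939 d, or 70.53 h.

τ ≈ 70.5 h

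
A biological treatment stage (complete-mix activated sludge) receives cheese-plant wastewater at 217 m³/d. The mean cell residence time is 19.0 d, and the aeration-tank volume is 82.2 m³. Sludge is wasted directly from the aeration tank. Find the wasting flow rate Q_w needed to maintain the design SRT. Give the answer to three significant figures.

With mixed-liquor wasting, θ_c = V/Q_w, so Q_w = V/θ_c = 82.20/19.0 = 4.326 m³/d.

Q_w ≈ 4.33 m³/d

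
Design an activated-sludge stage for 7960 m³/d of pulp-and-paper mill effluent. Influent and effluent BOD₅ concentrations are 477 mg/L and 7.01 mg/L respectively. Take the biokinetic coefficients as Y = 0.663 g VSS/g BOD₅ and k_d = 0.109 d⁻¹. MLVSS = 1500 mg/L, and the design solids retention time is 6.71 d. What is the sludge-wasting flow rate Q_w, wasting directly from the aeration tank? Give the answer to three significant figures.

Q_w ≈ 955 m³/d

Rearranging the biomass balance for a CMAS with decay, V = Y·Q·ΔS·θ_c / [X·(1+k_d θ_c)] = 0.663 × 7960 × (477 − 7.01) × 6.71 / [1500 × (1 + 0.109 × 6.71)] = 1.66×10^7 / 2597 = 6408 m³.
Wasting from the aeration tank: Q_w = V / θ_c = 6408 / 6.71 = 955.1 m³/d.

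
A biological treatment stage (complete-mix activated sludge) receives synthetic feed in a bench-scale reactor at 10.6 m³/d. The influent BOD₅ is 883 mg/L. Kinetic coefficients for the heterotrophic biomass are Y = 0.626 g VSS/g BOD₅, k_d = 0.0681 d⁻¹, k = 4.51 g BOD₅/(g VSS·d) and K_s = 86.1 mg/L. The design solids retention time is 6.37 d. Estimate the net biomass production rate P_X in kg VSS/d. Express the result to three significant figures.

Effluent substrate depends only on kinetics and SRT: S = K_s(1 + k_d θ_c) / [θ_c(Yk − k_d) − 1] = 86.1 × (1 + 0.0681 × 6.37) / [6.37 × (0.626 × 4.51 − 0.0681) − 1] = 123.4 / 16.55 = 7.459 mg/L.
Y_obs = Y / (1 + k_d θ_c) = 0.626 / (1 + 0.0681 × 6.37) = 0.626 / 1.434 = 0.4366.
Q·(S₀ − S) = 10.6 × (883 − 7.46) × 10⁻³ = 9.281 kg/d removed.
Biomass produced: P_X = Y_obs·Q·ΔS = 0.4366 × 9.281 ≈ 4.052 kg VSS/d.

P_X ≈ 4.05 kg VSS/d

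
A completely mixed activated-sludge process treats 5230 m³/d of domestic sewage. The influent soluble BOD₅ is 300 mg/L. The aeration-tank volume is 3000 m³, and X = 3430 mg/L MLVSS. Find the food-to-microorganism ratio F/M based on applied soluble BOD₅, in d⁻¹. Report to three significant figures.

F/M ≈ 0.152 d⁻¹

F/M = applied load / biomass = Q·S₀/(V·X) = 5230 × 300 / (3000 × 3430) = 0.1525 d⁻¹.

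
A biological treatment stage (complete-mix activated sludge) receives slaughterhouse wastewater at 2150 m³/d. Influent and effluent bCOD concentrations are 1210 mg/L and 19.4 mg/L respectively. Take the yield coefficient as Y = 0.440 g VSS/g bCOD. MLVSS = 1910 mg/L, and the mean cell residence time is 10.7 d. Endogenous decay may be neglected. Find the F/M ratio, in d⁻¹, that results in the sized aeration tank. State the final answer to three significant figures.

F/M ≈ 0.216 d⁻¹

With k_d = 0 the design equation reduces to V = Y Q (S₀−S) θ_c / X = 0.440 × 2150 × (1210 − 19.4) × 10.7 / 1910 = 6310 m³.
F/M = Q·S₀ / (V·X) = 2150 × 1210 / (6310 × 1910) = 0.2159 g bCOD·(g VSS·d)⁻¹.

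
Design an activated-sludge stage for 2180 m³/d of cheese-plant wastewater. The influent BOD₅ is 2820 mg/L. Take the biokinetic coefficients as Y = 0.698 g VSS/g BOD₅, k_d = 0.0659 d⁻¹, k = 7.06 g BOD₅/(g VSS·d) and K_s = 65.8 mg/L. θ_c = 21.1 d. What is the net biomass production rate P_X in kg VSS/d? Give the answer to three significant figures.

P_X ≈ 1790 kg VSS/d

Effluent substrate depends only on kinetics and SRT: S = K_s(1 + k_d θ_c) / [θ_c(Yk − k_d) − 1] = 65.8 × (1 + 0.0659 × 21.1) / [21.1 × (0.698 × 7.06 − 0.0659) − 1] = 157.3 / 101.6 = 1.548 mg/L.
Y_obs = Y / (1 + k_d θ_c) = 0.698 / (1 + 0.0659 × 21.1) = 0.698 / 2.390 = 0.2920.
Mass of BOD₅ removed per day: Q(S₀ − S) = 2180 × 2818 g/m³ = 6144 kg/d.
Biomass produced: P_X = Y_obs·Q·ΔS = 0.2920 × 6144 ≈ 1794 kg VSS/d.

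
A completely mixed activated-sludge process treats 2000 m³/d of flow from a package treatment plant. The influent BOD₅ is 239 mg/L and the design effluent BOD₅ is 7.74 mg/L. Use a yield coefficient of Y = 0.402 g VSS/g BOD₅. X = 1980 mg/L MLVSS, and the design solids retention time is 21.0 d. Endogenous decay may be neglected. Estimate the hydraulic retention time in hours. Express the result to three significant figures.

τ ≈ 23.7 h

Biomass mass balance (decay neglected): V·X = Y·Q·(S₀ − S)·θ_c, so V = 0.402 × 2000 × (239 − 7.74) × 21.0 / 1980 = 1972 m³.
τ = V/Q = 1972/2000 = 0.9860 d, or 23.66 h.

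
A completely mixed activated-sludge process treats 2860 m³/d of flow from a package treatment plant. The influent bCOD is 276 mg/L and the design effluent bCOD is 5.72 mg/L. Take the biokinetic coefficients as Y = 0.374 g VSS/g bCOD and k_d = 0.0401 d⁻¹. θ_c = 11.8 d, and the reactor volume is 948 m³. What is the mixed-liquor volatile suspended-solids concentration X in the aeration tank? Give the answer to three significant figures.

From V·X·(1 + k_d·θ_c) = Y·Q·(S₀ − S)·θ_c: X = 0.374 × 2860 × (276 − 5.72) × 11.8 / [948 × (1 + 0.0401 × 11.8)] = 2443 mg/L.

X ≈ 2440 mg/L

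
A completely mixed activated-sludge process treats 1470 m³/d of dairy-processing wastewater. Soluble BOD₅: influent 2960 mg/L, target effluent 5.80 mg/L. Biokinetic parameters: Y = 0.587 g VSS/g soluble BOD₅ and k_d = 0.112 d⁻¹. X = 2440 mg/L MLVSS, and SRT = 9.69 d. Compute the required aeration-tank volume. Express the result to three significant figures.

V ≈ 4850 m³

Rearranging the biomass balance for a CMAS with decay, V = Y·Q·ΔS·θ_c / [X·(1+k_d θ_c)] = 0.587 × 1470 × (2960 − 5.80) × 9.69 / [2440 × (1 + 0.112 × 9.69)] = 2.47×10^7 / 5088 = 4855 m³.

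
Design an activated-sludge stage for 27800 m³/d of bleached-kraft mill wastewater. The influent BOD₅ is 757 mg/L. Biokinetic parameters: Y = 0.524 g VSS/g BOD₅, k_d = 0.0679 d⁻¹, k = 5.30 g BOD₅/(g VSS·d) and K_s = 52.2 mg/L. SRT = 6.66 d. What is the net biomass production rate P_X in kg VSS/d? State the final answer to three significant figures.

From the Monod/SRT balance for a CMAS, S = K_s·(1+k_d θ_c)/[θ_c·(Y k − k_d) − 1] = 52.2 × (1 + 0.0679 × 6.66) / [6.66 × (0.524 × 5.30 − 0.0679) − 1] = 75.81 / 17.04 = 4.448 mg/L.
Observed yield with endogenous decay: Y_obs = Y / (1 + k_d·θ_c) = 0.524 / (1 + 0.0679 × 6.66) = 0.524 / 1.452 = 0.3608 g VSS/g BOD₅.
ΔS = 757 − 4.45 = 752.5 mg/L, so the substrate removal rate is 27800 × 752.5/1000 = 20921 kg BOD₅/d.
Net biomass production P_X = Y_obs × Q·(S₀ − S) = 0.3608 × 20921 = 7549 kg VSS/d.

P_X ≈ 7550 kg VSS/d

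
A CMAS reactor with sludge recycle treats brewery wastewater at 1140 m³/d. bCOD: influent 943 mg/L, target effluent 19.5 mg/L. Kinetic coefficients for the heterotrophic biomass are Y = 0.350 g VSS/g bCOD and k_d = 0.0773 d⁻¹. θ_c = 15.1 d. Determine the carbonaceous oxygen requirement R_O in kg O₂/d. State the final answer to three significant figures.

Observed yield with endogenous decay: Y_obs = Y / (1 + k_d·θ_c) = 0.350 / (1 + 0.0773 × 15.1) = 0.350 / 2.167 = 0.1615 g VSS/g bCOD.
Mass of bCOD removed per day: Q(S₀ − S) = 1140 × 923.5 g/m³ = 1053 kg/d.
Biomass synthesised: P_X = Y_obs × 1053 = 170.0 kg VSS/d.
R_O = Q·(S₀ − S) − 1.42·P_X = 1053 − 1.42 × 170.0 = 811.4 kg O₂/d.

R_O ≈ 811 kg O₂/d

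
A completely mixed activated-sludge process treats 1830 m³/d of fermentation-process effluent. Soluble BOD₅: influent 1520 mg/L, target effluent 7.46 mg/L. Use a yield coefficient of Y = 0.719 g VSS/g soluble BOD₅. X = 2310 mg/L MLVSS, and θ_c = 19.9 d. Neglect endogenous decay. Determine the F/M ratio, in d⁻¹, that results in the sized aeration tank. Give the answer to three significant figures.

F/M ≈ 0.0702 d⁻¹

Biomass mass balance (decay neglected): V·X = Y·Q·(S₀ − S)·θ_c, so V = 0.719 × 1830 × (1520 − 7.46) × 19.9 / 2310 = 17145 m³.
Food-to-microorganism ratio F/M = Q S₀ / (V X) = 1830 × 1520 / (17145 × 2310) = 0.07024 d⁻¹.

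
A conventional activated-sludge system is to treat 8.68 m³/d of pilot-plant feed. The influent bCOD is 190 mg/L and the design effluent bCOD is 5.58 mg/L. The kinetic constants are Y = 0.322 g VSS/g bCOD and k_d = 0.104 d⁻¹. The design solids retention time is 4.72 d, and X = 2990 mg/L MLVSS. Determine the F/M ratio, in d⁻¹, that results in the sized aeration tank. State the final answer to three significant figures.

F/M ≈ 1.01 d⁻¹

From the SRT design equation V = Y Q (S₀−S) θ_c / [X (1 + k_d θ_c)] = 0.322 × 8.68 × (190 − 5.58) × 4.72 / [2990 × (1 + 0.104 × 4.72)] = 2.43×10^3 / 4458 = 0.5458 m³.
F/M = Q·S₀ / (V·X) = 8.68 × 190 / (0.5458 × 2990) = 1.011 g bCOD·(g VSS·d)⁻¹.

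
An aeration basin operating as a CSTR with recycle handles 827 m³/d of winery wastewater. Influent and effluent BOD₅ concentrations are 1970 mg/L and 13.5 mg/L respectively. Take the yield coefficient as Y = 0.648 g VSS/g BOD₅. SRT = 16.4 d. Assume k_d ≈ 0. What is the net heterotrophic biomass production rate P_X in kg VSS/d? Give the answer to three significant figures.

P_X ≈ 1050 kg VSS/d

With endogenous decay neglected, the observed yield equals the true yield: Y_obs = Y = 0.648 g VSS/g BOD₅.
Mass of BOD₅ removed per day: Q(S₀ − S) = 827 × 1956 g/m³ = 1618 kg/d.
Biomass produced: P_X = Y_obs·Q·ΔS = 0.6480 × 1618 ≈ 1048 kg VSS/d.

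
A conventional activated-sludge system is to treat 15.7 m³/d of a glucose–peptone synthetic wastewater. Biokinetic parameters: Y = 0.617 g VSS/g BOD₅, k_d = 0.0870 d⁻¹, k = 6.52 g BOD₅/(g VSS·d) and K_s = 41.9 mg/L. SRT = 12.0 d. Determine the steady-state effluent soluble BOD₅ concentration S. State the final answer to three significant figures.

From the Monod/SRT balance for a CMAS, S = K_s·(1+k_d θ_c)/[θ_c·(Y k − k_d) − 1] = 41.9 × (1 + 0.0870 × 12.0) / [12.0 × (0.617 × 6.52 − 0.0870) − 1] = 85.64 / 46.23 = 1.853 mg/L.

S ≈ 1.85 mg/L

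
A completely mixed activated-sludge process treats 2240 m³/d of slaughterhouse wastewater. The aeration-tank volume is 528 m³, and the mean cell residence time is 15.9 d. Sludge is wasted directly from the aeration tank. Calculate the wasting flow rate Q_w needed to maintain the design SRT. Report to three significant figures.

Q_w ≈ 33.2 m³/d

With mixed-liquor wasting, θ_c = V/Q_w, so Q_w = V/θ_c = 528.0/15.9 = 33.21 m³/d.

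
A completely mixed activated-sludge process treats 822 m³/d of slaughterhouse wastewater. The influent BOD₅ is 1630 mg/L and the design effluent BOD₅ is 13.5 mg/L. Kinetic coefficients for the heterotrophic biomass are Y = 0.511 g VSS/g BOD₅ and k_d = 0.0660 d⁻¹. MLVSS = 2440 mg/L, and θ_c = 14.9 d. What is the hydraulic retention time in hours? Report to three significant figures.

τ ≈ 61.0 h

Rearranging the biomass balance for a CMAS with decay, V = Y·Q·ΔS·θ_c / [X·(1+k_d θ_c)] = 0.511 × 822 × (1630 − 13.5) × 14.9 / [2440 × (1 + 0.0660 × 14.9)] = 1.01×10^7 / 4839 = 2091 m³.
τ = V/Q = 2091/822 = 2.543 d, or 61.04 h.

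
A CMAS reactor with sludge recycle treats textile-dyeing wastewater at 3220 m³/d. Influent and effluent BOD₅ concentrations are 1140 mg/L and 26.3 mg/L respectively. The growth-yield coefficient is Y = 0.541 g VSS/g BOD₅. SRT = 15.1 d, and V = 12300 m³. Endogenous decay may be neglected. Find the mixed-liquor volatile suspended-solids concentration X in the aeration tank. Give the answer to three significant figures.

X ≈ 2380 mg/L

From V·X = Y·Q·(S₀ − S)·θ_c (decay neglected): X = 0.541 × 3220 × (1140 − 26.3) × 15.1 / 12300 = 2382 mg/L.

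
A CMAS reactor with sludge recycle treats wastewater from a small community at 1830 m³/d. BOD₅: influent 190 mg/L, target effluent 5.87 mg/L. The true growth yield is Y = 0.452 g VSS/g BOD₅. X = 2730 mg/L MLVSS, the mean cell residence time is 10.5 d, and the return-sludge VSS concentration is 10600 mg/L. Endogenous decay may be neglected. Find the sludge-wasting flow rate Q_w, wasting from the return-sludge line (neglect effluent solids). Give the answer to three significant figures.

Q_w ≈ 14.4 m³/d

Biomass mass balance (decay neglected): V·X = Y·Q·(S₀ − S)·θ_c, so V = 0.452 × 1830 × (190 − 5.87) × 10.5 / 2730 = 585.8 m³.
Wasting from the return line (neglecting effluent solids): Q_w = V·X / (θ_c·X_r) = 585.8 × 2730 / (10.5 × 10600) = 14.37 m³/d.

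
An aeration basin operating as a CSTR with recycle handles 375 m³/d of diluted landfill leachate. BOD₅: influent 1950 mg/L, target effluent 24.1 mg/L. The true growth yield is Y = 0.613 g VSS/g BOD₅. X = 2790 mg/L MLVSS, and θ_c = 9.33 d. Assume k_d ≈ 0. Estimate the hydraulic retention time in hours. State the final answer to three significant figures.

V·X = Y·Q·ΔS·θ_c gives V = 0.613 × 375 × (1950 − 24.1) × 9.33 / 2790 = 1480 m³.
HRT = V/Q = 1480 m³ / 375 m³·d⁻¹ = 3.948 d × 24 = 94.75 h.

τ ≈ 94.8 h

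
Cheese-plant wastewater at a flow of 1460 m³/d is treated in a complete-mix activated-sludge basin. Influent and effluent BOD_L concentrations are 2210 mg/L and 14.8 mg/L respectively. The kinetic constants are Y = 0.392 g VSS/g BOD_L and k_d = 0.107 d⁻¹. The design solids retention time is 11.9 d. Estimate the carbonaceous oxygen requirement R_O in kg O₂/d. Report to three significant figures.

R_O ≈ 2420 kg O₂/d

Correct the yield for decay: Y_obs = Y/(1 + k_d θ_c) = 0.392 / (1 + 0.107 × 11.9) = 0.392 / 2.273 = 0.1724.
Mass of BOD_L removed per day: Q(S₀ − S) = 1460 × 2195 g/m³ = 3205 kg/d.
Biomass synthesised: P_X = Y_obs × 3205 = 552.7 kg VSS/d.
Carbonaceous O₂ demand = substrate oxidised − cell-mass equivalent = 3205 − 1.42 × 552.7 = 2420 kg O₂/d.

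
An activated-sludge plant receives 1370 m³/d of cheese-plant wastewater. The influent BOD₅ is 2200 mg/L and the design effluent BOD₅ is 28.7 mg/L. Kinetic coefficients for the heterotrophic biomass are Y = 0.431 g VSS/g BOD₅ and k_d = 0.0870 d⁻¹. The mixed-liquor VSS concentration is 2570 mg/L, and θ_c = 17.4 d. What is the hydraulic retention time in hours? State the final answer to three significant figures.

Rearranging the biomass balance for a CMAS with decay, V = Y·Q·ΔS·θ_c / [X·(1+k_d θ_c)] = 0.431 × 1370 × (2200 − 28.7) × 17.4 / [2570 × (1 + 0.0870 × 17.4)] = 2.23×10^7 / 6460 = 3453 m³.
Hydraulic retention time τ = V/Q = 3453 / 1370 = 2.520 d = 60.49 h.

τ ≈ 60.5 h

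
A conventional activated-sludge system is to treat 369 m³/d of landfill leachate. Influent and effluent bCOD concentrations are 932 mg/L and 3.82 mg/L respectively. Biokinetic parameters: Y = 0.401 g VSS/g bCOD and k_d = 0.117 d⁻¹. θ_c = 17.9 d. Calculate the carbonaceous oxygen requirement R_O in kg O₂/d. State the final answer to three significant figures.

Y_obs = Y / (1 + k_d θ_c) = 0.401 / (1 + 0.117 × 17.9) = 0.401 / 3.094 = 0.1296.
Mass of bCOD removed per day: Q(S₀ − S) = 369 × 928.2 g/m³ = 342.5 kg/d.
Net sludge production P_X = 0.1296 × 342.5 = 44.39 kg VSS/d.
Carbonaceous O₂ demand = substrate oxidised − cell-mass equivalent = 342.5 − 1.42 × 44.39 = 279.5 kg O₂/d.

R_O ≈ 279 kg O₂/d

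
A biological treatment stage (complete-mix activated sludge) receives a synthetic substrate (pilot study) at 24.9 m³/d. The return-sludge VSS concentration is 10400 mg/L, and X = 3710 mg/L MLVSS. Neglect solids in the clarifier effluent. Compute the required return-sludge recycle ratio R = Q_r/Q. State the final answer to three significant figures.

Solids balance on the clarifier gives (1+R)X = R·X_r, so R = X/(X_r − X) = 3710 / (10400 − 3710) = 0.5546.

R ≈ 0.555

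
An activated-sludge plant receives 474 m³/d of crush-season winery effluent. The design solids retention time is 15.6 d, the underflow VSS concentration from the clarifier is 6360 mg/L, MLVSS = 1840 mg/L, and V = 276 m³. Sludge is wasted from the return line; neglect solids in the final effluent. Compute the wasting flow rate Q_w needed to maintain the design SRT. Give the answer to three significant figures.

Q_w = (V·X)/(θ_c X_r) = 276.0 × 1840 / (15.6 × 6360) = 5.119 m³/d.

Q_w ≈ 5.12 m³/d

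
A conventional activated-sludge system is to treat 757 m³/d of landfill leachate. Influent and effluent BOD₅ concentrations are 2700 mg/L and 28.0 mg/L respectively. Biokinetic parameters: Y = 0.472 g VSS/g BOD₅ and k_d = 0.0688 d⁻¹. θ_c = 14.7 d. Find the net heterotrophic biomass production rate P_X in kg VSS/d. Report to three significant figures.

Y_obs = Y / (1 + k_d θ_c) = 0.472 / (1 + 0.0688 × 14.7) = 0.472 / 2.011 = 0.2347.
ΔS = 2700 − 28.0 = 2672 mg/L, so the substrate removal rate is 757 × 2672/1000 = 2023 kg BOD₅/d.
P_X = Y_obs · Q(S₀ − S) = 0.2347 × 2023 = 474.7 kg VSS/d.

P_X ≈ 475 kg VSS/d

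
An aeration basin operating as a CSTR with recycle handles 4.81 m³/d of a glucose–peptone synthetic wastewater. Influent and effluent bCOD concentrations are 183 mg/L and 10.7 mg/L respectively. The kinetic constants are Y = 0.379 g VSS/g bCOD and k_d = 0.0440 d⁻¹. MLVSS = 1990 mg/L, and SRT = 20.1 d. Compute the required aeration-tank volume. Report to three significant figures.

Rearranging the biomass balance for a CMAS with decay, V = Y·Q·ΔS·θ_c / [X·(1+k_d θ_c)] = 0.379 × 4.81 × (183 − 10.7) × 20.1 / [1990 × (1 + 0.0440 × 20.1)] = 6.31×10^3 / 3750 = 1.684 m³.

V ≈ 1.68 m³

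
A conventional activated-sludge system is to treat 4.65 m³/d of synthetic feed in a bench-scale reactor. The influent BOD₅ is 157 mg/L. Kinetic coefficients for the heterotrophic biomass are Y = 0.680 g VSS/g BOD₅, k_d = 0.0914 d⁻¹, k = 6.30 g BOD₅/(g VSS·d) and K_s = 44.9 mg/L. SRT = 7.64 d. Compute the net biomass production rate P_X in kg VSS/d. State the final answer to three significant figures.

Effluent substrate depends only on kinetics and SRT: S = K_s(1 + k_d θ_c) / [θ_c(Yk − k_d) − 1] = 44.9 × (1 + 0.0914 × 7.64) / [7.64 × (0.680 × 6.30 − 0.0914) − 1] = 76.25 / 31.03 = 2.457 mg/L.
Y_obs = Y / (1 + k_d θ_c) = 0.680 / (1 + 0.0914 × 7.64) = 0.680 / 1.698 = 0.4004.
Substrate removed = Q·(S₀ − S) = 4.65 m³/d × (157 − 2.46) g/m³ = 7.19×10^2 g/d = 0.7186 kg/d.
Net biomass production P_X = Y_obs × Q·(S₀ − S) = 0.4004 × 0.7186 = 0.2877 kg VSS/d.

P_X ≈ 0.288 kg VSS/d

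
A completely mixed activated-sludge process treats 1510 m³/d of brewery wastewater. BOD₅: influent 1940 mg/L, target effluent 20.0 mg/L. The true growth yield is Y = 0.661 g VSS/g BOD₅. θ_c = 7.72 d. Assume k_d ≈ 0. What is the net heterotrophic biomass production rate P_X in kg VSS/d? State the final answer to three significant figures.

Since k_d ≈ 0, Y_obs = Y = 0.661 g VSS/g BOD₅.
Q·(S₀ − S) = 1510 × (1940 − 20.0) × 10⁻³ = 2899 kg/d removed.
Biomass produced: P_X = Y_obs·Q·ΔS = 0.6610 × 2899 ≈ 1916 kg VSS/d.

P_X ≈ 1920 kg VSS/d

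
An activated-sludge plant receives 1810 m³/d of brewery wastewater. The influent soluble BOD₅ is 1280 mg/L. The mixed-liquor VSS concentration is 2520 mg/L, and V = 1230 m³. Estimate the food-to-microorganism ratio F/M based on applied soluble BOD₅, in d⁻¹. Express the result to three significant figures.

F/M = applied load / biomass = Q·S₀/(V·X) = 1810 × 1280 / (1230 × 2520) = 0.7475 d⁻¹.

F/M ≈ 0.747 d⁻¹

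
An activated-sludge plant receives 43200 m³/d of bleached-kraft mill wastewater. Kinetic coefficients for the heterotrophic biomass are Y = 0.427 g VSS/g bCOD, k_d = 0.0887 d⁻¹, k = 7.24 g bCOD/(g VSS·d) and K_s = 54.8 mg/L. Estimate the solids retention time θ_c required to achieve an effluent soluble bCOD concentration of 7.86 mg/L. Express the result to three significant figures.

θ_c ≈ 3.34 d

Specific growth rate at S = 7.86 mg/L: μ = YkS/(K_s+S) = 0.427·7.24·7.86/(54.8+7.86) = 0.3878 d⁻¹.
θ_c = 1/(μ − k_d) = 1/(0.3878 − 0.0887) = 1/0.2991 = 3.343 d.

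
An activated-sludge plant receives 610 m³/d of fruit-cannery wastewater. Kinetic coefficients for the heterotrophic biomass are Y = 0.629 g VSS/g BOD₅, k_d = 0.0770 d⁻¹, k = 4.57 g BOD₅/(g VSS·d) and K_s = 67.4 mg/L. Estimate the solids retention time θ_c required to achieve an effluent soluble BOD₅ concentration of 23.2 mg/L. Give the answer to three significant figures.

Specific growth rate at S = 23.2 mg/L: μ = YkS/(K_s+S) = 0.629·4.57·23.2/(67.4+23.2) = 0.7361 d⁻¹.
1/θ_c = 0.7361 − 0.0770 = 0.6591 d⁻¹, so θ_c = 1.517 d.

θ_c ≈ 1.52 d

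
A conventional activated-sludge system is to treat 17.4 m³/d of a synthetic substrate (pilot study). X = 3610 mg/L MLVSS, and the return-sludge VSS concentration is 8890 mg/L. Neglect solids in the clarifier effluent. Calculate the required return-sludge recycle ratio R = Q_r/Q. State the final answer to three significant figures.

R ≈ 0.684

Mass balance around the secondary clarifier (neglecting effluent solids): R = X / (X_r − X) = 3610 / (8890 − 3610) = 0.6837.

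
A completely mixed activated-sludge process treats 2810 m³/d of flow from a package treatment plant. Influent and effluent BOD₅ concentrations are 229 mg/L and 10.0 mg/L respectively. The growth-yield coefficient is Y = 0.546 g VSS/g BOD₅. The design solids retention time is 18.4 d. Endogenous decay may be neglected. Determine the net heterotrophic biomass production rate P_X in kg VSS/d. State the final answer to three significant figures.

P_X ≈ 336 kg VSS/d

No decay correction is needed, so Y_obs = Y = 0.546.
Mass of BOD₅ removed per day: Q(S₀ − S) = 2810 × 219.0 g/m³ = 615.4 kg/d.
Biomass produced: P_X = Y_obs·Q·ΔS = 0.5460 × 615.4 ≈ 336.0 kg VSS/d.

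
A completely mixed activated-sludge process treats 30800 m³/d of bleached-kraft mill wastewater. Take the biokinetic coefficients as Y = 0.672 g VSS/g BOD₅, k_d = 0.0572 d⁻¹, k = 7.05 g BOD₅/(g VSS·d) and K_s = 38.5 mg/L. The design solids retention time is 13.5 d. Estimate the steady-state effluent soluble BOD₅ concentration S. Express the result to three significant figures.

From the Monod/SRT balance for a CMAS, S = K_s·(1+k_d θ_c)/[θ_c·(Y k − k_d) − 1] = 38.5 × (1 + 0.0572 × 13.5) / [13.5 × (0.672 × 7.05 − 0.0572) − 1] = 68.23 / 62.19 = 1.097 mg/L.

S ≈ 1.10 mg/L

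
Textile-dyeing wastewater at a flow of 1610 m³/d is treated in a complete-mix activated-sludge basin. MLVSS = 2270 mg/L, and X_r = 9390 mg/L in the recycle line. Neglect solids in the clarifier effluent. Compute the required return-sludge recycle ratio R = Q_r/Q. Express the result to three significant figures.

R ≈ 0.319

Solids balance on the clarifier gives (1+R)X = R·X_r, so R = X/(X_r − X) = 2270 / (9390 − 2270) = 0.3188.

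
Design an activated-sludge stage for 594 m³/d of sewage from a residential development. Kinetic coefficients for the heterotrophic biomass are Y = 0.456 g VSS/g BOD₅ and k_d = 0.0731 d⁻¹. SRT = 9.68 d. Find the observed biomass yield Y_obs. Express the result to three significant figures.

Y_obs = Y / (1 + k_d θ_c) = 0.456 / (1 + 0.0731 × 9.68) = 0.456 / 1.708 = 0.2670.

Y_obs ≈ 0.267 g VSS/g BOD₅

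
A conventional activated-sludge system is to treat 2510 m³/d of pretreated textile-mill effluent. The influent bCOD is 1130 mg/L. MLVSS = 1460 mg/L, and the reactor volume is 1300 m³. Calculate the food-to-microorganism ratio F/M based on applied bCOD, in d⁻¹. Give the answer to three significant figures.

F/M = Q·S₀ / (V·X) = 2510 × 1130 / (1300 × 1460) = 1.494 g bCOD·(g VSS·d)⁻¹.

F/M ≈ 1.49 d⁻¹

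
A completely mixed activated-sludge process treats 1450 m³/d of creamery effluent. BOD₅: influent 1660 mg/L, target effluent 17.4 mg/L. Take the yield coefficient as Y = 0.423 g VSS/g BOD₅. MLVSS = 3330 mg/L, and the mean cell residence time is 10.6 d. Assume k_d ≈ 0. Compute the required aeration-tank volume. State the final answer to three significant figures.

With k_d = 0 the design equation reduces to V = Y Q (S₀−S) θ_c / X = 0.423 × 1450 × (1660 − 17.4) × 10.6 / 3330 = 3207 m³.

V ≈ 3210 m³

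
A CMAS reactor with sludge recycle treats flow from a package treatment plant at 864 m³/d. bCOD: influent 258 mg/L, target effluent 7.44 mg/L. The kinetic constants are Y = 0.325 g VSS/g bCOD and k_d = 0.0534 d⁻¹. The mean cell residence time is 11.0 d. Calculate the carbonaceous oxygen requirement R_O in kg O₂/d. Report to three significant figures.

Observed yield with endogenous decay: Y_obs = Y / (1 + k_d·θ_c) = 0.325 / (1 + 0.0534 × 11.0) = 0.325 / 1.587 = 0.2047 g VSS/g bCOD.
Substrate removed = Q·(S₀ − S) = 864 m³/d × (258 − 7.44) g/m³ = 2.16×10^5 g/d = 216.5 kg/d.
Net sludge production P_X = 0.2047 × 216.5 = 44.32 kg VSS/d.
R_O = Q·(S₀ − S) − 1.42·P_X = 216.5 − 1.42 × 44.32 = 153.5 kg O₂/d.

R_O ≈ 154 kg O₂/d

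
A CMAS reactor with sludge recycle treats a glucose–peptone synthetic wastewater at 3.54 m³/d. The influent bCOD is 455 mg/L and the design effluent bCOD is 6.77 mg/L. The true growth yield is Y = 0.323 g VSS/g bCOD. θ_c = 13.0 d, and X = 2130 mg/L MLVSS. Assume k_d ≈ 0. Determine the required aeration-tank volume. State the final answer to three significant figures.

V ≈ 3.13 m³

With k_d = 0 the design equation reduces to V = Y Q (S₀−S) θ_c / X = 0.323 × 3.54 × (455 − 6.77) × 13.0 / 2130 = 3.128 m³.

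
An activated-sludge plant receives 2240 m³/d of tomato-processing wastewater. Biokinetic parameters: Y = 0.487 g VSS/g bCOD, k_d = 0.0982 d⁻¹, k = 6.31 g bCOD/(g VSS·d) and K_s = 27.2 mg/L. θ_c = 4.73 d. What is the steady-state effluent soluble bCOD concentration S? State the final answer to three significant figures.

S ≈ 3.05 mg/L

For a completely mixed reactor with recycle the Lawrence–McCarty relation gives S = K_s·(1 + k_d·θ_c) / [θ_c·(Y·k − k_d) − 1] = 27.2 × (1 + 0.0982 × 4.73) / [4.73 × (0.487 × 6.31 − 0.0982) − 1] = 39.83 / 13.07 = 3.048 mg/L.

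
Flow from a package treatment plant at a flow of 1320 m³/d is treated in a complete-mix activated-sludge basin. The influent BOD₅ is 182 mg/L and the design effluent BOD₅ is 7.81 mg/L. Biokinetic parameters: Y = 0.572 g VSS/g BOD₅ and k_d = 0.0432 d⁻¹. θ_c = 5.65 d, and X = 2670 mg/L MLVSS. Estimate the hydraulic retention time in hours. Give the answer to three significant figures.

τ ≈ 4.07 h

Rearranging the biomass balance for a CMAS with decay, V = Y·Q·ΔS·θ_c / [X·(1+k_d θ_c)] = 0.572 × 1320 × (182 − 7.81) × 5.65 / [2670 × (1 + 0.0432 × 5.65)] = 7.43×10^5 / 3322 = 223.7 m³.
Hydraulic retention time τ = V/Q = 223.7 / 1320 = 0.1695 d = 4.067 h.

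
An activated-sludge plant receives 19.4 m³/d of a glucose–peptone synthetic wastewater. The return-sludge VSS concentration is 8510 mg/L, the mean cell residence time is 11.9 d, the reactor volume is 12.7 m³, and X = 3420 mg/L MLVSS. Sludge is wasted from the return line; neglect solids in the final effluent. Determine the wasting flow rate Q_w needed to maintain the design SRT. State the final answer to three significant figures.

Q_w ≈ 0.429 m³/d

Q_w = (V·X)/(θ_c X_r) = 12.70 × 3420 / (11.9 × 8510) = 0.4289 m³/d.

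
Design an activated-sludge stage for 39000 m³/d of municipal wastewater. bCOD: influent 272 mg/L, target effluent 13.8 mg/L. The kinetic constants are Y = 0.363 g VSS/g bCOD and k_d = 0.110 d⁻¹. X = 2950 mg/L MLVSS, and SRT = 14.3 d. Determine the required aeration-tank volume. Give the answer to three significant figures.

V ≈ 6890 m³

Rearranging the biomass balance for a CMAS with decay, V = Y·Q·ΔS·θ_c / [X·(1+k_d θ_c)] = 0.363 × 39000 × (272 − 13.8) × 14.3 / [2950 × (1 + 0.110 × 14.3)] = 5.23×10^7 / 7590 = 6887 m³.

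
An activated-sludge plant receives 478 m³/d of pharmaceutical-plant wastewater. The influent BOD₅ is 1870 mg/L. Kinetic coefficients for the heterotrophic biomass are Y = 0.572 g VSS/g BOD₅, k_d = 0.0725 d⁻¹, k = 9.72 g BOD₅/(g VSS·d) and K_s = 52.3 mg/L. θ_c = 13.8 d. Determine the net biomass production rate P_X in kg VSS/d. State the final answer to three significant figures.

P_X ≈ 255 kg VSS/d

From the Monod/SRT balance for a CMAS, S = K_s·(1+k_d θ_c)/[θ_c·(Y k − k_d) − 1] = 52.3 × (1 + 0.0725 × 13.8) / [13.8 × (0.572 × 9.72 − 0.0725) − 1] = 104.6 / 74.73 = 1.400 mg/L.
Correct the yield for decay: Y_obs = Y/(1 + k_d θ_c) = 0.572 / (1 + 0.0725 × 13.8) = 0.572 / 2.000 = 0.2859.
Substrate removed = Q·(S₀ − S) = 478 m³/d × (1870 − 1.40) g/m³ = 8.93×10^5 g/d = 893.2 kg/d.
P_X = Y_obs · Q(S₀ − S) = 0.2859 × 893.2 = 255.4 kg VSS/d.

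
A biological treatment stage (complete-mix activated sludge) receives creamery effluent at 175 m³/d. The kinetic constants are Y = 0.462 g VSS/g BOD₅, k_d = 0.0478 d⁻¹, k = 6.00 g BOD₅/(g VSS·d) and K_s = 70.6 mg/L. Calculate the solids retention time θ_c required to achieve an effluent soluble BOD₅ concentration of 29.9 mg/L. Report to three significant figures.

At the target effluent, Y k S/(K_s+S) = 0.462×6.00×29.9/100.5 = 0.8247 d⁻¹.
θ_c = 1/(μ − k_d) = 1/(0.8247 − 0.0478) = 1/0.7769 = 1.287 d.

θ_c ≈ 1.29 d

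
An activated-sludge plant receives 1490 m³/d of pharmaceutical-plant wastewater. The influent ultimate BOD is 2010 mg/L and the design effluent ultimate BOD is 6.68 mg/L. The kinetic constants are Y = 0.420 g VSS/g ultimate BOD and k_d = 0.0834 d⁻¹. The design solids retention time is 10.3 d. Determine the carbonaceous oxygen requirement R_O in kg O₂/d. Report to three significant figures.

R_O ≈ 2030 kg O₂/d

Y_obs = Y / (1 + k_d θ_c) = 0.420 / (1 + 0.0834 × 10.3) = 0.420 / 1.859 = 0.2259.
Substrate removed = Q·(S₀ − S) = 1490 m³/d × (2010 − 6.68) g/m³ = 2.98×10^6 g/d = 2985 kg/d.
Biomass synthesised: P_X = Y_obs × 2985 = 674.4 kg VSS/d.
R_O = Q·(S₀ − S) − 1.42·P_X = 2985 − 1.42 × 674.4 = 2027 kg O₂/d.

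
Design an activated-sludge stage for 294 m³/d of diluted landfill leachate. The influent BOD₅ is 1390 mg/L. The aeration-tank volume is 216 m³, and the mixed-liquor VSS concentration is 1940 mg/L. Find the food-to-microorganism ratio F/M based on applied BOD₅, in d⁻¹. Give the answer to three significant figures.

Food-to-microorganism ratio F/M = Q S₀ / (V X) = 294 × 1390 / (216.0 × 1940) = 0.9752 d⁻¹.

F/M ≈ 0.975 d⁻¹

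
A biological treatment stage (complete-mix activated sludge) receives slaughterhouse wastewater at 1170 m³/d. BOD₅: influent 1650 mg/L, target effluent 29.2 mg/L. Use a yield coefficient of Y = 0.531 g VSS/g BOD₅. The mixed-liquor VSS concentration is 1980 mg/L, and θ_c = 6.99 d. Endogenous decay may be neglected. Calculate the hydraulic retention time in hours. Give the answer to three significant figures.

Biomass mass balance (decay neglected): V·X = Y·Q·(S₀ − S)·θ_c, so V = 0.531 × 1170 × (1650 − 29.2) × 6.99 / 1980 = 3555 m³.
τ = V/Q = 3555/1170 = 3.038 d, or 72.92 h.

τ ≈ 72.9 h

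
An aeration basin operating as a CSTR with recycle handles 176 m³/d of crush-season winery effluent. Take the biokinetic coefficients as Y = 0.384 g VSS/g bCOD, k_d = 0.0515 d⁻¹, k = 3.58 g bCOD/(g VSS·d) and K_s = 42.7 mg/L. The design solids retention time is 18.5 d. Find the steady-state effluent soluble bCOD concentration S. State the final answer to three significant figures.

S ≈ 3.55 mg/L

From the Monod/SRT balance for a CMAS, S = K_s·(1+k_d θ_c)/[θ_c·(Y k − k_d) − 1] = 42.7 × (1 + 0.0515 × 18.5) / [18.5 × (0.384 × 3.58 − 0.0515) − 1] = 83.38 / 23.48 = 3.551 mg/L.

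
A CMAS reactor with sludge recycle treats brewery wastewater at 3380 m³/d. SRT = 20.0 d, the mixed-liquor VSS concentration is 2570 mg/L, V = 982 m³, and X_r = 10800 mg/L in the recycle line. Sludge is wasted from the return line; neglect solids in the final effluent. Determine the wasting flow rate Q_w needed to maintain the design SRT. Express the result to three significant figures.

Q_w = (V·X)/(θ_c X_r) = 982.0 × 2570 / (20.0 × 10800) = 11.68 m³/d.

Q_w ≈ 11.7 m³/d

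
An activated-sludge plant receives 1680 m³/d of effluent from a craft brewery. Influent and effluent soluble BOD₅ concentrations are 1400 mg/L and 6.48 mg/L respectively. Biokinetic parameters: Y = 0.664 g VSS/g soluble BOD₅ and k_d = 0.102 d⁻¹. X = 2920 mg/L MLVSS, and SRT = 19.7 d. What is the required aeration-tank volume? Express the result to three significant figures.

Steady-state biomass mass balance: V·X·(1 + k_d·θ_c) = Y·Q·(S₀ − S)·θ_c, so V = 0.664 × 1680 × (1400 − 6.48) × 19.7 / [2920 × (1 + 0.102 × 19.7)] = 3.06×10^7 / 8787 = 3485 m³.

V ≈ 3480 m³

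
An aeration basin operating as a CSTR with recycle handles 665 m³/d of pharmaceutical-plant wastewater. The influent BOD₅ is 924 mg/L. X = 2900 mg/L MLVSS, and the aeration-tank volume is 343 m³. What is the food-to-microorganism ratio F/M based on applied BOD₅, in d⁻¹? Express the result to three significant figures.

F/M = applied load / biomass = Q·S₀/(V·X) = 665 × 924 / (343.0 × 2900) = 0.6177 d⁻¹.

F/M ≈ 0.618 d⁻¹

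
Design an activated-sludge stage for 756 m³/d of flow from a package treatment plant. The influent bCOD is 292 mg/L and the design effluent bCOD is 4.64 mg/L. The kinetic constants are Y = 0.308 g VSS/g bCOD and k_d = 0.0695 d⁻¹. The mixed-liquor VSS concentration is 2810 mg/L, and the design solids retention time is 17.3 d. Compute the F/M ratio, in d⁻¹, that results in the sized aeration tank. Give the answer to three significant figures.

F/M ≈ 0.420 d⁻¹

Rearranging the biomass balance for a CMAS with decay, V = Y·Q·ΔS·θ_c / [X·(1+k_d θ_c)] = 0.308 × 756 × (292 − 4.64) × 17.3 / [2810 × (1 + 0.0695 × 17.3)] = 1.16×10^6 / 6189 = 187.0 m³.
F/M = Q·S₀ / (V·X) = 756 × 292 / (187.0 × 2810) = 0.4200 g bCOD·(g VSS·d)⁻¹.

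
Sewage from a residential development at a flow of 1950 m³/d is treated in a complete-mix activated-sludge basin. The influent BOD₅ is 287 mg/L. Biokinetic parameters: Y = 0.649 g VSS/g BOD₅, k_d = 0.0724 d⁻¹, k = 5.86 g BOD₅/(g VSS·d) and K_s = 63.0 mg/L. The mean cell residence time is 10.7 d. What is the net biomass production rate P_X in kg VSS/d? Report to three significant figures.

P_X ≈ 203 kg VSS/d

Effluent substrate depends only on kinetics and SRT: S = K_s(1 + k_d θ_c) / [θ_c(Yk − k_d) − 1] = 63.0 × (1 + 0.0724 × 10.7) / [10.7 × (0.649 × 5.86 − 0.0724) − 1] = 111.8 / 38.92 = 2.873 mg/L.
Correct the yield for decay: Y_obs = Y/(1 + k_d θ_c) = 0.649 / (1 + 0.0724 × 10.7) = 0.649 / 1.775 = 0.3657.
Substrate removed = Q·(S₀ − S) = 1950 m³/d × (287 − 2.87) g/m³ = 5.54×10^5 g/d = 554.1 kg/d.
Biomass produced: P_X = Y_obs·Q·ΔS = 0.3657 × 554.1 ≈ 202.6 kg VSS/d.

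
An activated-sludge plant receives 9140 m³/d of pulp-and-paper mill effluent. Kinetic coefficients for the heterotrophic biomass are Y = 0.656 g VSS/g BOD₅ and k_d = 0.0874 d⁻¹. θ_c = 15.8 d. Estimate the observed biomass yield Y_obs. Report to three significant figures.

Correct the yield for decay: Y_obs = Y/(1 + k_d θ_c) = 0.656 / (1 + 0.0874 × 15.8) = 0.656 / 2.381 = 0.2755.

Y_obs ≈ 0.276 g VSS/g BOD₅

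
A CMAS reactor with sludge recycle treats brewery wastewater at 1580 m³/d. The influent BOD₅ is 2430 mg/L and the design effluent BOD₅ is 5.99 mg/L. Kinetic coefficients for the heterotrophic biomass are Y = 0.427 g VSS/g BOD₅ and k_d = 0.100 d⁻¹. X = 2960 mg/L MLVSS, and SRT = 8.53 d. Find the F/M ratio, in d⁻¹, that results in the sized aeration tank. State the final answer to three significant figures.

F/M ≈ 0.510 d⁻¹

Steady-state biomass mass balance: V·X·(1 + k_d·θ_c) = Y·Q·(S₀ − S)·θ_c, so V = 0.427 × 1580 × (2430 − 5.99) × 8.53 / [2960 × (1 + 0.100 × 8.53)] = 1.39×10^7 / 5485 = 2543 m³.
F/M = applied load / biomass = Q·S₀/(V·X) = 1580 × 2430 / (2543 × 2960) = 0.5100 d⁻¹.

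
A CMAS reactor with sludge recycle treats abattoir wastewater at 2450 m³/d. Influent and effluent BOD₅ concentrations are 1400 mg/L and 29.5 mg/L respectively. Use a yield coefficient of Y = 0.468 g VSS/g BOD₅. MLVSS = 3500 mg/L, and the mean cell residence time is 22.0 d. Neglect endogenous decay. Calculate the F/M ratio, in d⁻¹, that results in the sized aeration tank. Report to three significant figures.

F/M ≈ 0.0992 d⁻¹

With k_d = 0 the design equation reduces to V = Y Q (S₀−S) θ_c / X = 0.468 × 2450 × (1400 − 29.5) × 22.0 / 3500 = 9877 m³.
Food-to-microorganism ratio F/M = Q S₀ / (V X) = 2450 × 1400 / (9877 × 3500) = 0.09922 d⁻¹.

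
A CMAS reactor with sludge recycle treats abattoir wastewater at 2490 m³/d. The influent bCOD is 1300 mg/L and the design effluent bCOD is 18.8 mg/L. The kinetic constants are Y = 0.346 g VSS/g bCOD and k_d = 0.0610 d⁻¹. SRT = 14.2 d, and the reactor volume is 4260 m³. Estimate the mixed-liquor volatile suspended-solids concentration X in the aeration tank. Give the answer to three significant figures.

X ≈ 1970 mg/L

X = Y·Q·ΔS·θ_c / [V·(1 + k_d θ_c)] = 0.346 × 2490 × (1300 − 18.8) × 14.2 / [4260 × (1 + 0.0610 × 14.2)] = 1972 mg/L.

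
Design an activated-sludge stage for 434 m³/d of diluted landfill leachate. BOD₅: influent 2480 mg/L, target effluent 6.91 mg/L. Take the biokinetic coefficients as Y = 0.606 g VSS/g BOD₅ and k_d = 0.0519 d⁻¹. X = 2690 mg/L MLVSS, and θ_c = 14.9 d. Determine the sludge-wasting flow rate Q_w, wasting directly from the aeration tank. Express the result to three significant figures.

Steady-state biomass mass balance: V·X·(1 + k_d·θ_c) = Y·Q·(S₀ − S)·θ_c, so V = 0.606 × 434 × (2480 − 6.91) × 14.9 / [2690 × (1 + 0.0519 × 14.9)] = 9.69×10^6 / 4770 = 2032 m³.
For wasting at MLVSS concentration, Q_w = V/θ_c = 2032/14.9 = 136.4 m³/d.

Q_w ≈ 136 m³/d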